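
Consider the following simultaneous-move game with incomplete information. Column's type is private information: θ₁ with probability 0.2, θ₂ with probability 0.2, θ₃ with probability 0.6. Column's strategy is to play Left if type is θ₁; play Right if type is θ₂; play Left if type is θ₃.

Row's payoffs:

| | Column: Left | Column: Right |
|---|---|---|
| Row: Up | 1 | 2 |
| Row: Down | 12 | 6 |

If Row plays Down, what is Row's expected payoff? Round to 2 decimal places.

E[Down] = 0.2·12 + 0.2·6 + 0.6·12 = 2.4 + 1.2 + 7.2 = 10.8

10.80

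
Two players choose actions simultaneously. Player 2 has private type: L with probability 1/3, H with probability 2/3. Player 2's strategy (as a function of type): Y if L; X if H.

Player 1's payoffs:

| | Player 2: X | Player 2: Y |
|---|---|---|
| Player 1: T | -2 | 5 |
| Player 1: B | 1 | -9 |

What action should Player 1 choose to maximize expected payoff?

E[T] = 1/3·(5) + 2/3·(-2) = 1/3
E[B] = 1/3·(-9) + 2/3·(1) = -7/3
Best response: T (1/3 is the largest).

T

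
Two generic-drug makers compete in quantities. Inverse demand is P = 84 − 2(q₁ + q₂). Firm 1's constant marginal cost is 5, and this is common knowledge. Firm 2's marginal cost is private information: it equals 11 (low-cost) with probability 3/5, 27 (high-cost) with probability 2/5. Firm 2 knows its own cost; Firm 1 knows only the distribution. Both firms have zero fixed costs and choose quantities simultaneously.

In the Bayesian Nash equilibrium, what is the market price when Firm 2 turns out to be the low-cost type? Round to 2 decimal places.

32.27

Firm 2 with cost c maximizes (84 − 2(q₁+q₂) − c)·q₂, giving q₂(c) = (84 − c − 2q₁)/4.
E[c₂] = 3/5·11 + 2/5·27 = 17.4
Firm 1's FOC against E[q₂] yields q₁ = (84 − 2·5 + E[c₂])/6 = (84 − 10 + 17.4)/6 = 15.2333.
q₂(low-cost) = 10.6333, so P = 84 − 2·(15.2333 + 10.6333) = 32.2667.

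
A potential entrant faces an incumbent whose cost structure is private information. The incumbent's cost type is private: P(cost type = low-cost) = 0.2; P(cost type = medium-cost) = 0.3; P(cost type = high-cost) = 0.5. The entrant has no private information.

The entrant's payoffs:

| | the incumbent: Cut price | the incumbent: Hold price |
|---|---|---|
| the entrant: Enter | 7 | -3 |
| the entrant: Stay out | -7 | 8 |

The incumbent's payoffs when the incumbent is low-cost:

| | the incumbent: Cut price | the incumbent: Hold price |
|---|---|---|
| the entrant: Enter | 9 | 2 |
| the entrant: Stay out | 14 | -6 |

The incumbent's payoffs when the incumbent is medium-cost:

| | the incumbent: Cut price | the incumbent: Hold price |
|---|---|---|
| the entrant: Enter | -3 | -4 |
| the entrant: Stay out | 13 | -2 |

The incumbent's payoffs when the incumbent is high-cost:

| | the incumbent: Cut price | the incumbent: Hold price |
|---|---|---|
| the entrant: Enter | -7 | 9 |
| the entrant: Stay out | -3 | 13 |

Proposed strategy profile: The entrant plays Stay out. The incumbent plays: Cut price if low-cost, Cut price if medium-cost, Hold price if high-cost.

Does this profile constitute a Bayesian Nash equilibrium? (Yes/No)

No

The entrant plays Stay out: E[Stay out] = 0.2·(-7) + 0.3·(-7) + 0.5·(8) = 0.5; E[Enter] = 2. Not best-responding. ✗
The incumbent (cost type low-cost), facing Stay out: Cut price gives 14, Hold price gives -6. Proposed Cut price is best. ✓
The incumbent (cost type medium-cost), facing Stay out: Cut price gives 13, Hold price gives -2. Proposed Cut price is best. ✓
The incumbent (cost type high-cost), facing Stay out: Cut price gives -3, Hold price gives 13. Proposed Hold price is best. ✓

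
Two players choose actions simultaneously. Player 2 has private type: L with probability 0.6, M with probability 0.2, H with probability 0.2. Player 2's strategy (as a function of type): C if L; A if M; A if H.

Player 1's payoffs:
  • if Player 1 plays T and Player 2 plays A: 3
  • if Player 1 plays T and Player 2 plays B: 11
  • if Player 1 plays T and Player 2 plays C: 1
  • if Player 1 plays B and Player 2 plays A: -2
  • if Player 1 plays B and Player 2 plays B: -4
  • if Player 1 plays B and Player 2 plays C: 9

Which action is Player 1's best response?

B

E[T] = 0.6·(1) + 0.2·(3) + 0.2·(3) = 1.8
E[B] = 0.6·(9) + 0.2·(-2) + 0.2·(-2) = 4.6
Best response: B (4.6 is the largest).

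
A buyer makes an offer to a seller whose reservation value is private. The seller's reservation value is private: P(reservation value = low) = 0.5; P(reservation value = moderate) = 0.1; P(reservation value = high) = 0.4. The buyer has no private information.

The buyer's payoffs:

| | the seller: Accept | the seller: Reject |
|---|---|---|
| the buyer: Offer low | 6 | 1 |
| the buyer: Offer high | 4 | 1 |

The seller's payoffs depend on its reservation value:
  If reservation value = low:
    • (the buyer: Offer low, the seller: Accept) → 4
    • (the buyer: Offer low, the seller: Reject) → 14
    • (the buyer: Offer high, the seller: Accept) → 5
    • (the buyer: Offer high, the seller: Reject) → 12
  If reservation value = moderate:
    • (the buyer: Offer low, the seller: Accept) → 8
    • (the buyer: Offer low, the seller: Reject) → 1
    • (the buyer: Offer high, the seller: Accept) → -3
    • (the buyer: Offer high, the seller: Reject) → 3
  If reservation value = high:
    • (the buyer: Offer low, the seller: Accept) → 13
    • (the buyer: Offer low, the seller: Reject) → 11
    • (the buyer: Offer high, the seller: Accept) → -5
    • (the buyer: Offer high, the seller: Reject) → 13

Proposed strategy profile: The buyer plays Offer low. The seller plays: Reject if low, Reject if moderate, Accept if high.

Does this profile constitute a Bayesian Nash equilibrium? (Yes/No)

No

The buyer plays Offer low: E[Offer low] = 0.5·(1) + 0.1·(1) + 0.4·(6) = 3; E[Offer high] = 2.2. Best-responding. ✓
The seller (reservation value low), facing Offer low: Accept gives 4, Reject gives 14. Proposed Reject is best. ✓
The seller (reservation value moderate), facing Offer low: Accept gives 8, Reject gives 1. Proposed Reject is not best — profitable deviation exists. ✗
The seller (reservation value high), facing Offer low: Accept gives 13, Reject gives 11. Proposed Accept is best. ✓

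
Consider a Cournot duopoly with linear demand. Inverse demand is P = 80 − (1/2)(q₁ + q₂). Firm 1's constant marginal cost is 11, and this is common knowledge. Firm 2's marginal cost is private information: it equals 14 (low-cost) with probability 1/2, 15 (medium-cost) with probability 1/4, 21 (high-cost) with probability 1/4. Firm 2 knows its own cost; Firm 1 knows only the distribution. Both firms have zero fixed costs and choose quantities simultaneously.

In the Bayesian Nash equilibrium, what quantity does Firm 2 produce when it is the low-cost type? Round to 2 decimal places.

41.33

Type-c best response for Firm 2: q₂(c) = (80 − c) − q₁/2.
Firm 1 maximizes expected profit; its first-order condition is 80 − q₁ − (1/2)E[q₂] − 11 = 0.
Substituting E[q₂] and solving: E[c₂] = 16, so q₁ = (80 − 2·11 + 16)/(3/2) = 49.3333.
q₂(low-cost) = (80 − 14 − (1/2)·49.3333) = 41.3333.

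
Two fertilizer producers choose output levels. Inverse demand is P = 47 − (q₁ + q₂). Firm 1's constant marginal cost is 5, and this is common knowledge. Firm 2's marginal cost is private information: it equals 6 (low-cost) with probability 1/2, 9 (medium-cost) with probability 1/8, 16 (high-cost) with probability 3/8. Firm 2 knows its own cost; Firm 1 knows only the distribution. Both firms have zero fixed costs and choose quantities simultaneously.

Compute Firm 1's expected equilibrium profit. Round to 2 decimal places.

246.75

Firm 2 with cost c maximizes (47 − (q₁+q₂) − c)·q₂, giving q₂(c) = (47 − c − q₁)/2.
E[c₂] = 1/2·6 + 1/8·9 + 3/8·16 = 10.125
Firm 1's FOC against E[q₂] yields q₁ = (47 − 2·5 + E[c₂])/3 = (47 − 10 + 10.125)/3 = 15.7083.
E[P] = 47 − (q₁ + E[q₂]) = 20.7083; Firm 1's expected profit = (E[P] − 5)·q₁ = (20.7083 − 5)·15.7083 = 246.752.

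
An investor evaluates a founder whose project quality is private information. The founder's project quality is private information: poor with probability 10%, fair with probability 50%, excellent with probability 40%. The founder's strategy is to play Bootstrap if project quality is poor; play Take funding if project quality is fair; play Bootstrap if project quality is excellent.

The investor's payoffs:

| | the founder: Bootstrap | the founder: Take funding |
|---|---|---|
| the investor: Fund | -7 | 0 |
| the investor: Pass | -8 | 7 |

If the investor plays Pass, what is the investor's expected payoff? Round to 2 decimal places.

-0.50

E[Pass] = 0.1·(-8) + 0.5·7 + 0.4·(-8) = (-0.8) + 3.5 + (-3.2) = -0.5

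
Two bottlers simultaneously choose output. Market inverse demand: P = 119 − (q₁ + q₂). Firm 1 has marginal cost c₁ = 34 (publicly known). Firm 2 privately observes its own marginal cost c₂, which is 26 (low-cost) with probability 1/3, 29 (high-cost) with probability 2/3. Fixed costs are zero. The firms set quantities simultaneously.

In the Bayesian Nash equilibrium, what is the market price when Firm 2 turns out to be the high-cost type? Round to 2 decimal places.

60.83

Type-c best response for Firm 2: q₂(c) = (119 − c)/2 − q₁/2.
Firm 1 maximizes expected profit; its first-order condition is 119 − 2q₁ − E[q₂] − 34 = 0.
Substituting E[q₂] and solving: E[c₂] = 28, so q₁ = (119 − 2·34 + 28)/3 = 26.3333.
q₂(high-cost) = 31.8333, so P = 119 − (26.3333 + 31.8333) = 60.8333.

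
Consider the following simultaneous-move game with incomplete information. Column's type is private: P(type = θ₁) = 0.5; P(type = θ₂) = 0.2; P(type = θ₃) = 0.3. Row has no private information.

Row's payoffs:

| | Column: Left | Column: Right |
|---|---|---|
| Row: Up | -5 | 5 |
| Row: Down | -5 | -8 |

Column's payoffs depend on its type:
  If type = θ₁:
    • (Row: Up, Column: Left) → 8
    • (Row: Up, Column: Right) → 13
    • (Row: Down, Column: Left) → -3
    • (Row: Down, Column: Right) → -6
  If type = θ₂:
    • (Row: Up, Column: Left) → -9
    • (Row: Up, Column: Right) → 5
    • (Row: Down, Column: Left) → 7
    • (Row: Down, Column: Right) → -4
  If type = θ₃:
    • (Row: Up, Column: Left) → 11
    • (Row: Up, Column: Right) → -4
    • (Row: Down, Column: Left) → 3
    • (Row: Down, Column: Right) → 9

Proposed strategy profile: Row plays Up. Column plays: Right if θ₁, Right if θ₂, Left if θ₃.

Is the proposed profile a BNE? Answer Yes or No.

Yes

Row plays Up: E[Up] = 0.5·(5) + 0.2·(5) + 0.3·(-5) = 2; E[Down] = -7.1. Best-responding. ✓
Column (type θ₁), facing Up: Left gives 8, Right gives 13. Proposed Right is best. ✓
Column (type θ₂), facing Up: Left gives -9, Right gives 5. Proposed Right is best. ✓
Column (type θ₃), facing Up: Left gives 11, Right gives -4. Proposed Left is best. ✓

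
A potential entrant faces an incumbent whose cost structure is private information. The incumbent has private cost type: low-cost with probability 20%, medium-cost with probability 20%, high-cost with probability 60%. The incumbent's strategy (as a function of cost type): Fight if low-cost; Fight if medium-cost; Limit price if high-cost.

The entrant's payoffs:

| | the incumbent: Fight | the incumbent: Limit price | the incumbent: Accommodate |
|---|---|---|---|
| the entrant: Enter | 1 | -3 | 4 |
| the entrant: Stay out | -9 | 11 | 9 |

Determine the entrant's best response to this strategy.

Stay out

Compute the entrant's expected payoff for each action, taking the expectation over the incumbent's type.
E[Enter] = 0.2·(1) + 0.2·(1) + 0.6·(-3) = -1.4
E[Stay out] = 0.2·(-9) + 0.2·(-9) + 0.6·(11) = 3
Best response: Stay out (3 is the largest).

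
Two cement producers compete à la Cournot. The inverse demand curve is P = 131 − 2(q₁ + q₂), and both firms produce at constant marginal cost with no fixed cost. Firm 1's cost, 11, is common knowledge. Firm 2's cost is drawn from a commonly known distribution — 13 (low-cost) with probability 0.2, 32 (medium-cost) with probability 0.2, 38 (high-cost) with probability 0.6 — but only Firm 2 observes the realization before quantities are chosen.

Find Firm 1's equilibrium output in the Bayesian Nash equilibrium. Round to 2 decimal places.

Firm 2 with cost c maximizes (131 − 2(q₁+q₂) − c)·q₂, giving q₂(c) = (131 − c − 2q₁)/4.
E[c₂] = 0.2·13 + 0.2·32 + 0.6·38 = 31.8
Firm 1's FOC against E[q₂] yields q₁ = (131 − 2·11 + E[c₂])/6 = (131 − 22 + 31.8)/6 = 23.4667.

23.47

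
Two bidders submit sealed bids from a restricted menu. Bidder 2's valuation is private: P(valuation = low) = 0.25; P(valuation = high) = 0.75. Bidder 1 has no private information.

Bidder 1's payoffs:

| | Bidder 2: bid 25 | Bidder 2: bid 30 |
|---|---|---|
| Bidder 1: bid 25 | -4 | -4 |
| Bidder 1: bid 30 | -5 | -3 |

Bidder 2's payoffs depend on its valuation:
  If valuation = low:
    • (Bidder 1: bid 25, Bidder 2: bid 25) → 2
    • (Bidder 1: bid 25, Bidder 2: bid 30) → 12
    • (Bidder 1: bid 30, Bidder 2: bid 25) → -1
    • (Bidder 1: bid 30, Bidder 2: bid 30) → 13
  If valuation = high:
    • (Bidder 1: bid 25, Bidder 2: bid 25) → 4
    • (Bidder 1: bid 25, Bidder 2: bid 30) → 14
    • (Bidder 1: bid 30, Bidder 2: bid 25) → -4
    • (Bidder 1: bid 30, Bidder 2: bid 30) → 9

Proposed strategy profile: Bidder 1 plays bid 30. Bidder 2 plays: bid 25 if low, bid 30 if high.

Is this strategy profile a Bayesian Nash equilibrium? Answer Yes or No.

A profile is a BNE iff every type of every player is best-responding given beliefs about the other side.
Bidder 1 plays bid 30: E[bid 30] = 0.25·(-5) + 0.75·(-3) = -3.5; E[bid 25] = -4. Best-responding. ✓
Bidder 2 (valuation low), facing bid 30: bid 25 gives -1, bid 30 gives 13. Proposed bid 25 is not best — profitable deviation exists. ✗
Bidder 2 (valuation high), facing bid 30: bid 25 gives -4, bid 30 gives 9. Proposed bid 30 is best. ✓

No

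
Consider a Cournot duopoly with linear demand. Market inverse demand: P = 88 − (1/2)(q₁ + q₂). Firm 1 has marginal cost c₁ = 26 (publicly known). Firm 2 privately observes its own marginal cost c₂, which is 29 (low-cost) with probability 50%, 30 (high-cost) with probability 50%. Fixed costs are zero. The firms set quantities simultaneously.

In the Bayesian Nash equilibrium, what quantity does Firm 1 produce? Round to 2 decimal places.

43.67

Firm 2 with cost c maximizes (88 − (1/2)(q₁+q₂) − c)·q₂, giving q₂(c) = (88 − c − (1/2)q₁).
E[c₂] = 0.5·29 + 0.5·30 = 29.5
Firm 1's FOC against E[q₂] yields q₁ = (88 − 2·26 + E[c₂])/(3/2) = (88 − 52 + 29.5)/(3/2) = 43.6667.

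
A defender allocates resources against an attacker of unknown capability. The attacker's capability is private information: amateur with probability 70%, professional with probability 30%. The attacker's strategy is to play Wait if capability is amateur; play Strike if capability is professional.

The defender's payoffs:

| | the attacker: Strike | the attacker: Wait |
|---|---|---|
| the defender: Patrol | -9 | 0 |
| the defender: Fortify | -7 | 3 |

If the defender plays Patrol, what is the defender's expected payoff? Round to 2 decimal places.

-2.70

E[Patrol] = 0.7·0 + 0.3·(-9) = 0 + (-2.7) = -2.7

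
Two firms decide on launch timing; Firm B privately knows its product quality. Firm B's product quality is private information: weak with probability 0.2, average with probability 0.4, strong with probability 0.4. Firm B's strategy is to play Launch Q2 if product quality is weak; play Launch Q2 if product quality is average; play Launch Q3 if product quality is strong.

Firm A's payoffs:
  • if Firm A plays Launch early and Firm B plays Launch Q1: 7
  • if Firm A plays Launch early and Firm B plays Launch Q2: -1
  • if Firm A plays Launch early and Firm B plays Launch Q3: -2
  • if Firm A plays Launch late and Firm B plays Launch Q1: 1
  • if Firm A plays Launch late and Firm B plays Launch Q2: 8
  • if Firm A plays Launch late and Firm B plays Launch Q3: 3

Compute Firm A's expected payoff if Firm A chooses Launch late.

E[Launch late] = 0.2·8 + 0.4·8 + 0.4·3 = 1.6 + 3.2 + 1.2 = 6

6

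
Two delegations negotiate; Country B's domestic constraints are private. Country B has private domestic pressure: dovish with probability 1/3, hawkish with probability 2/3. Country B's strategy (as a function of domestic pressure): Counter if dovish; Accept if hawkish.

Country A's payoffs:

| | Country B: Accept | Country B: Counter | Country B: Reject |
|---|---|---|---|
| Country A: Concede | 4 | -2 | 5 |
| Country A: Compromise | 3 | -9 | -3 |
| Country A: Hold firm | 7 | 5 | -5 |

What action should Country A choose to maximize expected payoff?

Hold firm

E[Concede] = 1/3·(-2) + 2/3·(4) = 2
E[Compromise] = 1/3·(-9) + 2/3·(3) = -1
E[Hold firm] = 1/3·(5) + 2/3·(7) = 19/3
Best response: Hold firm (19/3 is the largest).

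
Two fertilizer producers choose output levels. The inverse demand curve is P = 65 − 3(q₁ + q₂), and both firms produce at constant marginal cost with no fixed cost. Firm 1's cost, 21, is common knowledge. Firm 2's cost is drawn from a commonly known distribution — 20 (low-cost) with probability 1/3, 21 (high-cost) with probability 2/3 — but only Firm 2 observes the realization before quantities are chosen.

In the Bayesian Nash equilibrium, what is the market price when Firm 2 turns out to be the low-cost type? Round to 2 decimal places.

Each type of Firm 2 best-responds to q₁; Firm 1 best-responds to the expected q₂ over Firm 2's types.
Firm 2 with cost c maximizes (65 − 3(q₁+q₂) − c)·q₂, giving q₂(c) = (65 − c − 3q₁)/6.
E[c₂] = 1/3·20 + 2/3·21 = 20.6667
Firm 1's FOC against E[q₂] yields q₁ = (65 − 2·21 + E[c₂])/9 = (65 − 42 + 20.6667)/9 = 4.85185.
q₂(low-cost) = 5.07407, so P = 65 − 3·(4.85185 + 5.07407) = 35.2222.

35.22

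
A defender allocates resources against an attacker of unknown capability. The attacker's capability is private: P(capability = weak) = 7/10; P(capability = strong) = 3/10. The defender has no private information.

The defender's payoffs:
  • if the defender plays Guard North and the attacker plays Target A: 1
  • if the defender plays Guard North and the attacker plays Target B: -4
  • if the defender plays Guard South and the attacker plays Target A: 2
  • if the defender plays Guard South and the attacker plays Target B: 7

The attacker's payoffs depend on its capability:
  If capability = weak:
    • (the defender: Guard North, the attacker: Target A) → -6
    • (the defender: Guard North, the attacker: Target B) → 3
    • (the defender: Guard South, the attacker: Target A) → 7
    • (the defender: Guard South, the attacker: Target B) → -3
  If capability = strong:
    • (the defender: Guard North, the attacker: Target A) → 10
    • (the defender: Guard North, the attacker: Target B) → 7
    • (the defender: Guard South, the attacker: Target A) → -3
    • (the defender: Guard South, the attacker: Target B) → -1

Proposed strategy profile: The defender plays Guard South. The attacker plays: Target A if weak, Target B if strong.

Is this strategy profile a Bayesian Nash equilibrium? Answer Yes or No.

Yes

A profile is a BNE iff every type of every player is best-responding given beliefs about the other side.
The defender plays Guard South: E[Guard South] = 7/10·(2) + 3/10·(7) = 7/2; E[Guard North] = -1/2. Best-responding. ✓
The attacker (capability weak), facing Guard South: Target A gives 7, Target B gives -3. Proposed Target A is best. ✓
The attacker (capability strong), facing Guard South: Target A gives -3, Target B gives -1. Proposed Target B is best. ✓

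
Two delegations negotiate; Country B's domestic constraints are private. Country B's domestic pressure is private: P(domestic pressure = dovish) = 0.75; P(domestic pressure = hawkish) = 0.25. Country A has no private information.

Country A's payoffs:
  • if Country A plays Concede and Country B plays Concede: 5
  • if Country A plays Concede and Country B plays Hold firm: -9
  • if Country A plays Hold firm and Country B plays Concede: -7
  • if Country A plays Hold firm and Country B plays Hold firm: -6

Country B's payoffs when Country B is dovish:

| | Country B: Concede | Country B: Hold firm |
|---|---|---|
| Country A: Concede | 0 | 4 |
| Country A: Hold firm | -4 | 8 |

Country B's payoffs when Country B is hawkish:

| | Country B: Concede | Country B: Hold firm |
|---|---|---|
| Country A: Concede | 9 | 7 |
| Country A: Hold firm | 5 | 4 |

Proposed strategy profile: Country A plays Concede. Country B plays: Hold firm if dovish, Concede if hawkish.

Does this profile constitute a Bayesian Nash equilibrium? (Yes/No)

Country A plays Concede: E[Concede] = 0.75·(-9) + 0.25·(5) = -5.5; E[Hold firm] = -6.25. Best-responding. ✓
Country B (domestic pressure dovish), facing Concede: Concede gives 0, Hold firm gives 4. Proposed Hold firm is best. ✓
Country B (domestic pressure hawkish), facing Concede: Concede gives 9, Hold firm gives 7. Proposed Concede is best. ✓

Yes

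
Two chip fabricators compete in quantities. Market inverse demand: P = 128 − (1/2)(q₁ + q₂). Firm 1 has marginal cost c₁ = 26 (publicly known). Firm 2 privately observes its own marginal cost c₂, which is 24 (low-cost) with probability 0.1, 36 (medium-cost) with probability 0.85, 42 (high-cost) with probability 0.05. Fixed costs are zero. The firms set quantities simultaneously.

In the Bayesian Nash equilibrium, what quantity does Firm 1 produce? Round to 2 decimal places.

Firm 2 with cost c maximizes (128 − (1/2)(q₁+q₂) − c)·q₂, giving q₂(c) = (128 − c − (1/2)q₁).
E[c₂] = 0.1·24 + 0.85·36 + 0.05·42 = 35.1
Firm 1's FOC against E[q₂] yields q₁ = (128 − 2·26 + E[c₂])/(3/2) = (128 − 52 + 35.1)/(3/2) = 74.0667.

74.07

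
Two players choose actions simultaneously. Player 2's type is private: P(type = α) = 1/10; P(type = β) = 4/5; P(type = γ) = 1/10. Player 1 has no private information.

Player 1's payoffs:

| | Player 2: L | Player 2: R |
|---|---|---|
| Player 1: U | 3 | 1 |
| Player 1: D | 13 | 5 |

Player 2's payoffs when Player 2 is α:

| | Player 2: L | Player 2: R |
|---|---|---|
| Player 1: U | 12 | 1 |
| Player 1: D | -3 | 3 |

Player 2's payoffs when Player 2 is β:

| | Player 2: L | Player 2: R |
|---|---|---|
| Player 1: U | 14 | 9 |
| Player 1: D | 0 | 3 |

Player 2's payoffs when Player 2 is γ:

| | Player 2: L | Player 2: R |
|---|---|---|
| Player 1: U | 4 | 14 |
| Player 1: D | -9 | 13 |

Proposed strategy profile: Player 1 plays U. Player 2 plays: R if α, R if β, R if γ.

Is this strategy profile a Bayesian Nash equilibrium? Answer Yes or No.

No

A profile is a BNE iff every type of every player is best-responding given beliefs about the other side.
Player 1 plays U: E[U] = 1/10·(1) + 4/5·(1) + 1/10·(1) = 1; E[D] = 5. Not best-responding. ✗
Player 2 (type α), facing U: L gives 12, R gives 1. Proposed R is not best — profitable deviation exists. ✗
Player 2 (type β), facing U: L gives 14, R gives 9. Proposed R is not best — profitable deviation exists. ✗
Player 2 (type γ), facing U: L gives 4, R gives 14. Proposed R is best. ✓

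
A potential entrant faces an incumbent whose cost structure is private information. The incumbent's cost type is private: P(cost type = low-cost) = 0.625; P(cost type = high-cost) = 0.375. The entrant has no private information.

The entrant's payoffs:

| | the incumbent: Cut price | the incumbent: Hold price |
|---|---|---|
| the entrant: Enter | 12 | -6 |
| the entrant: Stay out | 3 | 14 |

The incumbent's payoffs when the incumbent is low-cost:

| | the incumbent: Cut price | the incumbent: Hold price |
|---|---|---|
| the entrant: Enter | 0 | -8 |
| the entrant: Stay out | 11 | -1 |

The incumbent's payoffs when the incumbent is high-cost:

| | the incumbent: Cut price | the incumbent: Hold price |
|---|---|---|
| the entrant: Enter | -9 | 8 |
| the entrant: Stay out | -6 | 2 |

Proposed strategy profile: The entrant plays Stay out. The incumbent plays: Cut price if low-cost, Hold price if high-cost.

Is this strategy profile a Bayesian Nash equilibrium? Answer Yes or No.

Yes

The entrant plays Stay out: E[Stay out] = 0.625·(3) + 0.375·(14) = 7.125; E[Enter] = 5.25. Best-responding. ✓
The incumbent (cost type low-cost), facing Stay out: Cut price gives 11, Hold price gives -1. Proposed Cut price is best. ✓
The incumbent (cost type high-cost), facing Stay out: Cut price gives -6, Hold price gives 2. Proposed Hold price is best. ✓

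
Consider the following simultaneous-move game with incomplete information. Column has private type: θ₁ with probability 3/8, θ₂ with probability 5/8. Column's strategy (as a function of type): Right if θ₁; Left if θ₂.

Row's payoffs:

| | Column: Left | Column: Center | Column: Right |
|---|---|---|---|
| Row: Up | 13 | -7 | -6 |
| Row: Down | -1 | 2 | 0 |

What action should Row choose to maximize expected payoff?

Up

E[Up] = 3/8·(-6) + 5/8·(13) = 47/8
E[Down] = 3/8·(0) + 5/8·(-1) = -5/8
Best response: Up (47/8 is the largest).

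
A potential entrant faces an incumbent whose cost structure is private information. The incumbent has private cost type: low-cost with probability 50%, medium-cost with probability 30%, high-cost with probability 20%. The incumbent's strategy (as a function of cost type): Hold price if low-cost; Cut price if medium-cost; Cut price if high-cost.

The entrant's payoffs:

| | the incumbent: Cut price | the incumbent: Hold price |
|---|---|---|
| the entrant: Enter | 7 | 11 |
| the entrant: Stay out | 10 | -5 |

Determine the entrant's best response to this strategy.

Compute the entrant's expected payoff for each action, taking the expectation over the incumbent's type.
E[Enter] = 0.5·(11) + 0.3·(7) + 0.2·(7) = 9
E[Stay out] = 0.5·(-5) + 0.3·(10) + 0.2·(10) = 2.5
Best response: Enter (9 is the largest).

Enter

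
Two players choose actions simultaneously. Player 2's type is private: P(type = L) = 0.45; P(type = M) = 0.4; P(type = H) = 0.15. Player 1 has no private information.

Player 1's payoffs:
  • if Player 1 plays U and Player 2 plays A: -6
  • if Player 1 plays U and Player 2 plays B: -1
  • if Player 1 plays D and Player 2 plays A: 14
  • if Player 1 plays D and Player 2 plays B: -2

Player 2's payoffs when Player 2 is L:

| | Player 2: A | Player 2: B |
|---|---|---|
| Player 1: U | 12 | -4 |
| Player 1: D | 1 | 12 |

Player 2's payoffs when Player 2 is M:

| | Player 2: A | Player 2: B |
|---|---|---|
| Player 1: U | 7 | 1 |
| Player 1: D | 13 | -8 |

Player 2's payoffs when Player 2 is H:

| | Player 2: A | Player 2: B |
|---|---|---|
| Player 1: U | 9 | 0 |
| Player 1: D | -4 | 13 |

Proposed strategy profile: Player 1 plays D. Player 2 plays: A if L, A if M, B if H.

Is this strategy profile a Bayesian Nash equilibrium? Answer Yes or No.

No

A profile is a BNE iff every type of every player is best-responding given beliefs about the other side.
Player 1 plays D: E[D] = 0.45·(14) + 0.4·(14) + 0.15·(-2) = 11.6; E[U] = -5.25. Best-responding. ✓
Player 2 (type L), facing D: A gives 1, B gives 12. Proposed A is not best — profitable deviation exists. ✗
Player 2 (type M), facing D: A gives 13, B gives -8. Proposed A is best. ✓
Player 2 (type H), facing D: A gives -4, B gives 13. Proposed B is best. ✓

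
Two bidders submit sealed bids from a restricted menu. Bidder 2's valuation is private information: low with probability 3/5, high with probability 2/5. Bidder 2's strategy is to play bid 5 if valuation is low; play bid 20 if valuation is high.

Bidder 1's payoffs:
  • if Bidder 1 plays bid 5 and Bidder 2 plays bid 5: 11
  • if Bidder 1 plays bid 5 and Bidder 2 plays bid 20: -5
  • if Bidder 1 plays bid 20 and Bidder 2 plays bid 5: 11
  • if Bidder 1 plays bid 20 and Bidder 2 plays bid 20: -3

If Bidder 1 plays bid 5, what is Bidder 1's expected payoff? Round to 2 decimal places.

4.60

E[bid 5] = 3/5·11 + 2/5·(-5) = 33/5 + (-2) = 23/5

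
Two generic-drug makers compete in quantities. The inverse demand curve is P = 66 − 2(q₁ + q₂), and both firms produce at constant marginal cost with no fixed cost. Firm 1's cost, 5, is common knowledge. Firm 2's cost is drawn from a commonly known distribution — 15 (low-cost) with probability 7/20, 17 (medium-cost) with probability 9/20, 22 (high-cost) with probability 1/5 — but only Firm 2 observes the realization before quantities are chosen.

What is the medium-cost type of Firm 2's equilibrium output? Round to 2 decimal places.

Firm 2 with cost c maximizes (66 − 2(q₁+q₂) − c)·q₂, giving q₂(c) = (66 − c − 2q₁)/4.
E[c₂] = 7/20·15 + 9/20·17 + 1/5·22 = 17.3
Firm 1's FOC against E[q₂] yields q₁ = (66 − 2·5 + E[c₂])/6 = (66 − 10 + 17.3)/6 = 12.2167.
q₂(medium-cost) = (66 − 17 − 2·12.2167)/4 = 6.14167.

6.14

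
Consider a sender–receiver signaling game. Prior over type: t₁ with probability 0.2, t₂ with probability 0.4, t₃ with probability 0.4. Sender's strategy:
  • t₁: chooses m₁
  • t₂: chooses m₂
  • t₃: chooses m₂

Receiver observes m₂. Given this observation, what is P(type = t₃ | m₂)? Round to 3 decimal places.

P(m₂) = 0.2·0 + 0.4·1 + 0.4·1 = 0.8
P(t₃ | m₂) = (0.4·1) / 0.8 = 0.4 / 0.8 = 0.5

0.500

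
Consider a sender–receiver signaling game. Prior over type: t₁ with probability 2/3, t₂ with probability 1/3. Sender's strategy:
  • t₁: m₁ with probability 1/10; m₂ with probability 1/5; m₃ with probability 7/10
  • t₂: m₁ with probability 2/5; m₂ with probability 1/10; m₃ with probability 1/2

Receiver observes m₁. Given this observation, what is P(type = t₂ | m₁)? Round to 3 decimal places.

Apply Bayes' rule using the sender's strategy as the likelihood.
P(m₁) = (2/3)·(1/10) + (1/3)·(2/5) = 1/5
P(t₂ | m₁) = ((1/3)·(2/5)) / (1/5) = (2/15) / (1/5) = 2/3

0.667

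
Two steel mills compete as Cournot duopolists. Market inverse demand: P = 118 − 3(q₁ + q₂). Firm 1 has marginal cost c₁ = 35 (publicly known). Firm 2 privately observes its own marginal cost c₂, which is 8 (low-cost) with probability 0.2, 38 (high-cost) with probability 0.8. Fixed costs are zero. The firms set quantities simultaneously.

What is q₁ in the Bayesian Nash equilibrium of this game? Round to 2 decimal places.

Each type of Firm 2 best-responds to q₁; Firm 1 best-responds to the expected q₂ over Firm 2's types.
Firm 2 with cost c maximizes (118 − 3(q₁+q₂) − c)·q₂, giving q₂(c) = (118 − c − 3q₁)/6.
E[c₂] = 0.2·8 + 0.8·38 = 32
Firm 1's FOC against E[q₂] yields q₁ = (118 − 2·35 + E[c₂])/9 = (118 − 70 + 32)/9 = 8.88889.

8.89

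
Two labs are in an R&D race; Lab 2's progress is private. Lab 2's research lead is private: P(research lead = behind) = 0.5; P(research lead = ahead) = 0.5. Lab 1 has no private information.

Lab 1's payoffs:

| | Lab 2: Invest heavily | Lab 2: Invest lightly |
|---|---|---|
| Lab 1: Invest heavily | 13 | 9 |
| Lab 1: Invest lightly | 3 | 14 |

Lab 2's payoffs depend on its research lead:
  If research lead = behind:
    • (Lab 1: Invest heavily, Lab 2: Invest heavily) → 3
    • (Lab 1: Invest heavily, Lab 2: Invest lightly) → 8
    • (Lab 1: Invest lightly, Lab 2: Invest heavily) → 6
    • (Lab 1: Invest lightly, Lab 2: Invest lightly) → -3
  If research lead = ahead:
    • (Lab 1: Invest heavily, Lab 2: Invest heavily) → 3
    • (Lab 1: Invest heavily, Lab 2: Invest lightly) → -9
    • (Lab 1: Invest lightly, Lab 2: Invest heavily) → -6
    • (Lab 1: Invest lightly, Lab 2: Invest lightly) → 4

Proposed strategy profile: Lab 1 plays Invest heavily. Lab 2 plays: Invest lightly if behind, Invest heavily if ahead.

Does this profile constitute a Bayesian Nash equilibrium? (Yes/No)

Yes

Lab 1 plays Invest heavily: E[Invest heavily] = 0.5·(9) + 0.5·(13) = 11; E[Invest lightly] = 8.5. Best-responding. ✓
Lab 2 (research lead behind), facing Invest heavily: Invest heavily gives 3, Invest lightly gives 8. Proposed Invest lightly is best. ✓
Lab 2 (research lead ahead), facing Invest heavily: Invest heavily gives 3, Invest lightly gives -9. Proposed Invest heavily is best. ✓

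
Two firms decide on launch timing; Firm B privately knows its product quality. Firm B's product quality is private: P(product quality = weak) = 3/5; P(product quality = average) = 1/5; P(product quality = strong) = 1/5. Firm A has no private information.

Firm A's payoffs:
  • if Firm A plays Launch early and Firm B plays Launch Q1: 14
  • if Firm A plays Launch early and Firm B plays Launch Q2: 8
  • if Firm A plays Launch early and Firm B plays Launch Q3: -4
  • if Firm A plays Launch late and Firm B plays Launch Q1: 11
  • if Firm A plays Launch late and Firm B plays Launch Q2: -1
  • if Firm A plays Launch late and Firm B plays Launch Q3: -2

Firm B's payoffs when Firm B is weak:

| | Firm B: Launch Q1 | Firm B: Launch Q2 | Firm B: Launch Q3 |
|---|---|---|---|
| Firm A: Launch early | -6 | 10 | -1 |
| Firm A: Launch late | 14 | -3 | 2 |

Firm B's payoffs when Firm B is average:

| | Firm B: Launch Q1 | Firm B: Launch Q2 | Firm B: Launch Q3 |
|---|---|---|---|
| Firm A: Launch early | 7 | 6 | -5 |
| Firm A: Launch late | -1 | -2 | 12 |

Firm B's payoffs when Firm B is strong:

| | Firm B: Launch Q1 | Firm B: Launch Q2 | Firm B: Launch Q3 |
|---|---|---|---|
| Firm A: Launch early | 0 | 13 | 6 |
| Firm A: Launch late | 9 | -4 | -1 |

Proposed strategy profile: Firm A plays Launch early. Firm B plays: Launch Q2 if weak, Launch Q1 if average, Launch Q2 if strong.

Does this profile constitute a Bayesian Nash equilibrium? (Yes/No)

Yes

Firm A plays Launch early: E[Launch early] = 3/5·(8) + 1/5·(14) + 1/5·(8) = 46/5; E[Launch late] = 7/5. Best-responding. ✓
Firm B (product quality weak), facing Launch early: Launch Q1 gives -6, Launch Q2 gives 10, Launch Q3 gives -1. Proposed Launch Q2 is best. ✓
Firm B (product quality average), facing Launch early: Launch Q1 gives 7, Launch Q2 gives 6, Launch Q3 gives -5. Proposed Launch Q1 is best. ✓
Firm B (product quality strong), facing Launch early: Launch Q1 gives 0, Launch Q2 gives 13, Launch Q3 gives 6. Proposed Launch Q2 is best. ✓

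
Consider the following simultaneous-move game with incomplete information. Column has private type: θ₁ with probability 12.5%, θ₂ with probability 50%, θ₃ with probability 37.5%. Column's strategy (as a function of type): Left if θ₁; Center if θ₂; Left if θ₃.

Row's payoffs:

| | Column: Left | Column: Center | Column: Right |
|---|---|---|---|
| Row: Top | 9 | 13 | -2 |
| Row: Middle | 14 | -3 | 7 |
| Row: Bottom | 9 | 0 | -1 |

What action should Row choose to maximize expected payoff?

E[Top] = 0.125·(9) + 0.5·(13) + 0.375·(9) = 11
E[Middle] = 0.125·(14) + 0.5·(-3) + 0.375·(14) = 5.5
E[Bottom] = 0.125·(9) + 0.5·(0) + 0.375·(9) = 4.5
Best response: Top (11 is the largest).

Top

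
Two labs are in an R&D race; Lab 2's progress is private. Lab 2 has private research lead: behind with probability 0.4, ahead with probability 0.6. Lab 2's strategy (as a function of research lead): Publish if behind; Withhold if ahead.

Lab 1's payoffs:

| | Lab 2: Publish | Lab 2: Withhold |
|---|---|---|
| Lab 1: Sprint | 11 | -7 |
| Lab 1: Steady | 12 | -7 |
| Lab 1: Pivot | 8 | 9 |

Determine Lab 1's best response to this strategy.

Pivot

Compute Lab 1's expected payoff for each action, taking the expectation over Lab 2's type.
E[Sprint] = 0.4·(11) + 0.6·(-7) = 0.2
E[Steady] = 0.4·(12) + 0.6·(-7) = 0.6
E[Pivot] = 0.4·(8) + 0.6·(9) = 8.6
Best response: Pivot (8.6 is the largest).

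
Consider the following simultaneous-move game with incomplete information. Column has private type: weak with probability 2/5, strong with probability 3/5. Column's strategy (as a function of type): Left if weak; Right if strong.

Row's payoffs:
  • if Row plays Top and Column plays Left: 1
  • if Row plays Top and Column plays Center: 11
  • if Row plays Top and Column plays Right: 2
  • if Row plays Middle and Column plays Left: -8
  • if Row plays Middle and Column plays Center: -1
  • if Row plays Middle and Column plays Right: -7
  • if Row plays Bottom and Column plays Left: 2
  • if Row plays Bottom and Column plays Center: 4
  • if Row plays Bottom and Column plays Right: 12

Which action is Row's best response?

Bottom

E[Top] = 2/5·(1) + 3/5·(2) = 8/5
E[Middle] = 2/5·(-8) + 3/5·(-7) = -37/5
E[Bottom] = 2/5·(2) + 3/5·(12) = 8
Best response: Bottom (8 is the largest).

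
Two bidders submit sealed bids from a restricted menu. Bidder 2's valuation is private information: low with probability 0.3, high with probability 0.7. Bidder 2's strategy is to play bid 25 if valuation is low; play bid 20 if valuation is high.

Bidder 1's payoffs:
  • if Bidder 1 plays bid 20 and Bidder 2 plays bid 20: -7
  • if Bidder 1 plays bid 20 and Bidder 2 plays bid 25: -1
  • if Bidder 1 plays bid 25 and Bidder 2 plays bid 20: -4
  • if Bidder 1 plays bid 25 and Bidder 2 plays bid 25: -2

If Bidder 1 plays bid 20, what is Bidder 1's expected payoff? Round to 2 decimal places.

Take the expectation over Bidder 2's valuation, weighting each type's action by its prior probability.
E[bid 20] = 0.3·(-1) + 0.7·(-7) = (-0.3) + (-4.9) = -5.2

-5.20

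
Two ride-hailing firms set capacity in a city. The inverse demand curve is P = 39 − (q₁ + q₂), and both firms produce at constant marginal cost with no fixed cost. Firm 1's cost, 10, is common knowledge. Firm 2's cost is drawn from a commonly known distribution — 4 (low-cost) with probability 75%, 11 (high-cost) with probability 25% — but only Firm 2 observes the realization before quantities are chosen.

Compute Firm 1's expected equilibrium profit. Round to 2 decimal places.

Each type of Firm 2 best-responds to q₁; Firm 1 best-responds to the expected q₂ over Firm 2's types.
Firm 2 with cost c maximizes (39 − (q₁+q₂) − c)·q₂, giving q₂(c) = (39 − c − q₁)/2.
E[c₂] = 0.75·4 + 0.25·11 = 5.75
Firm 1's FOC against E[q₂] yields q₁ = (39 − 2·10 + E[c₂])/3 = (39 − 20 + 5.75)/3 = 8.25.
E[P] = 39 − (q₁ + E[q₂]) = 18.25; Firm 1's expected profit = (E[P] − 10)·q₁ = (18.25 − 10)·8.25 = 68.0625.

68.06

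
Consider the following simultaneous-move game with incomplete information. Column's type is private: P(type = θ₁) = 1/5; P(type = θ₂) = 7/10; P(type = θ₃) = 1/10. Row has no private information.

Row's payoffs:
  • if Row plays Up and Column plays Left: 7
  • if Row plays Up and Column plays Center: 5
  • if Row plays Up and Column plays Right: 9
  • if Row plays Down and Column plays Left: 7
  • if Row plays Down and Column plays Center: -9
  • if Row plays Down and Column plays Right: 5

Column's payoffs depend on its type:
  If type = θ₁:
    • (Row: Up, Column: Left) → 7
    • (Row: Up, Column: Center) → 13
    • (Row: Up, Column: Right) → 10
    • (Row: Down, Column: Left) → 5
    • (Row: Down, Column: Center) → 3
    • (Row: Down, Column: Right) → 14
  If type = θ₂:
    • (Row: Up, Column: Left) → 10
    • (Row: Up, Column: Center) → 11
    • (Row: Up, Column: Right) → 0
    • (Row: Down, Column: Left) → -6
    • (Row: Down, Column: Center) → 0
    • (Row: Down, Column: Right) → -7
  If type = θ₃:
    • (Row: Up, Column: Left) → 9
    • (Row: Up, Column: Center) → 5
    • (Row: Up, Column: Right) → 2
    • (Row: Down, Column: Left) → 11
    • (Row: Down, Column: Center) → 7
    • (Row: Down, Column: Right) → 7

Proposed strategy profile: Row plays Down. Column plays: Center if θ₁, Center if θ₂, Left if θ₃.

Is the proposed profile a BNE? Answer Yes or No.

No

A profile is a BNE iff every type of every player is best-responding given beliefs about the other side.
Row plays Down: E[Down] = 1/5·(-9) + 7/10·(-9) + 1/10·(7) = -37/5; E[Up] = 26/5. Not best-responding. ✗
Column (type θ₁), facing Down: Left gives 5, Center gives 3, Right gives 14. Proposed Center is not best — profitable deviation exists. ✗
Column (type θ₂), facing Down: Left gives -6, Center gives 0, Right gives -7. Proposed Center is best. ✓
Column (type θ₃), facing Down: Left gives 11, Center gives 7, Right gives 7. Proposed Left is best. ✓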